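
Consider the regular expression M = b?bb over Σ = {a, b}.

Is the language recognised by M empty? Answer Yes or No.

No

The string bb matches the expression, so it belongs to L(M).
Since L(M) contains at least one string, it is not empty.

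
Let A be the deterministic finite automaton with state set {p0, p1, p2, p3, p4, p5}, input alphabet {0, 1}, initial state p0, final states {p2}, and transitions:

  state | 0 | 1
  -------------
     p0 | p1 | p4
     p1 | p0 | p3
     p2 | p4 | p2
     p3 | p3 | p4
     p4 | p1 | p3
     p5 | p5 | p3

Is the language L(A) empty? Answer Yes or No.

Yes

The states reachable from the start state are {p0, p1, p3, p4}.
None of the accepting states {p2} is reachable, so no string is accepted and L(A) = ∅.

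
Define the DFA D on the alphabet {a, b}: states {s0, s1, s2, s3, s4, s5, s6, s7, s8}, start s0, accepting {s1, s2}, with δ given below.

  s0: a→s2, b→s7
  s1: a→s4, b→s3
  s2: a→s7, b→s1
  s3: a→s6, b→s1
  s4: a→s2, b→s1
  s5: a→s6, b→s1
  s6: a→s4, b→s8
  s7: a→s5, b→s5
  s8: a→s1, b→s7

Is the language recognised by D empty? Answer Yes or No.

No

The string a is accepted: the run s0 → s2 ends in the accepting state s2.
Since at least one string is accepted, L(D) is not empty.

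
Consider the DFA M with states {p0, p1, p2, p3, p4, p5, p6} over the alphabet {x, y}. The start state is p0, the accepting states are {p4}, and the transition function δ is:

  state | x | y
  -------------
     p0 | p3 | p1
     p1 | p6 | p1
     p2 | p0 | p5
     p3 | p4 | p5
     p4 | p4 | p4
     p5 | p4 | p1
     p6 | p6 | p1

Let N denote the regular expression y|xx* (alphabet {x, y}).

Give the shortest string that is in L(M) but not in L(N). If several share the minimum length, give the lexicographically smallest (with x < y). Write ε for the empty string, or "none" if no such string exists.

The string xxy is accepted by M but not by N.
No shorter string lies in the difference, and xxy is the lexicographically first length-3 string in L(M) \ L(N).

xxy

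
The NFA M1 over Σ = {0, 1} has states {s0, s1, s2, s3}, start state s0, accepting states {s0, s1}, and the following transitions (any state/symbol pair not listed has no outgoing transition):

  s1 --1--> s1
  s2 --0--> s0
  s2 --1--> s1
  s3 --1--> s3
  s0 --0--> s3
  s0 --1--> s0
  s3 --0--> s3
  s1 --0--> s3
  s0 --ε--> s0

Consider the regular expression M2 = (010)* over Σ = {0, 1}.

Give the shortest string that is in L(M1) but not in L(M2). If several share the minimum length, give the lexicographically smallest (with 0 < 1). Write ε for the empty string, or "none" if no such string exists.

1

The string 1 is accepted by M1 but not by M2.
No shorter string lies in the difference, and 1 is the lexicographically first length-1 string in L(M1) \ L(M2).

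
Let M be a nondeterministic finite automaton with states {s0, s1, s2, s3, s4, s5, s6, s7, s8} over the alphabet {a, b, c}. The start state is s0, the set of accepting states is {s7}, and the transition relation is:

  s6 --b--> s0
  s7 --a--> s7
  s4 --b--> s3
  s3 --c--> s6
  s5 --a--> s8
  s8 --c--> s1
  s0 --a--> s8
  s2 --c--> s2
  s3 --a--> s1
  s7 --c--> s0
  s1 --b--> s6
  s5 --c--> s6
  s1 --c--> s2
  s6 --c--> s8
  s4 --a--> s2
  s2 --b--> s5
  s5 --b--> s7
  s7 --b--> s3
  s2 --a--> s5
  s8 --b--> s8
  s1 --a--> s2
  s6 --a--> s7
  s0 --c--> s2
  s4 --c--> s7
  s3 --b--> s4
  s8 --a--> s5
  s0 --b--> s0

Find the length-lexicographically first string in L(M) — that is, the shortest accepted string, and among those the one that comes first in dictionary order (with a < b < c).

A breadth-first search from s0 reaches an accepting state first via the path s0 → s8 → s5 → s7 on input aab.
No string of length < 3 is accepted (BFS exhausts all shorter strings without reaching an accepting state), and aab is the lexicographically least accepting string of length 3.

aab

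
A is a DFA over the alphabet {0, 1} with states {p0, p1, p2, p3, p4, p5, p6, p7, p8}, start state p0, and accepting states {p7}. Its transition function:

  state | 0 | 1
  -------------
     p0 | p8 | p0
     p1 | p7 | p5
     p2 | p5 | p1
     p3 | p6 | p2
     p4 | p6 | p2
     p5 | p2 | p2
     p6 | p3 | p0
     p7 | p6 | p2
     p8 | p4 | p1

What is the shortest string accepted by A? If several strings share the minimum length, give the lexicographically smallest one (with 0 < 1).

A breadth-first search from p0 reaches an accepting state first via the path p0 → p8 → p1 → p7 on input 010.
No string of length < 3 is accepted (BFS exhausts all shorter strings without reaching an accepting state), and 010 is the lexicographically least accepting string of length 3.

010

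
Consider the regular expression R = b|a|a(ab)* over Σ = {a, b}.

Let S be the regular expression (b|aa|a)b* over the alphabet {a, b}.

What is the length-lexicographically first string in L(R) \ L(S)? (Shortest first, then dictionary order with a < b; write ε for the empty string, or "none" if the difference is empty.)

The string aabab is accepted by R but not by S.
No shorter string lies in the difference, and aabab is the lexicographically first length-5 string in L(R) \ L(S).

aabab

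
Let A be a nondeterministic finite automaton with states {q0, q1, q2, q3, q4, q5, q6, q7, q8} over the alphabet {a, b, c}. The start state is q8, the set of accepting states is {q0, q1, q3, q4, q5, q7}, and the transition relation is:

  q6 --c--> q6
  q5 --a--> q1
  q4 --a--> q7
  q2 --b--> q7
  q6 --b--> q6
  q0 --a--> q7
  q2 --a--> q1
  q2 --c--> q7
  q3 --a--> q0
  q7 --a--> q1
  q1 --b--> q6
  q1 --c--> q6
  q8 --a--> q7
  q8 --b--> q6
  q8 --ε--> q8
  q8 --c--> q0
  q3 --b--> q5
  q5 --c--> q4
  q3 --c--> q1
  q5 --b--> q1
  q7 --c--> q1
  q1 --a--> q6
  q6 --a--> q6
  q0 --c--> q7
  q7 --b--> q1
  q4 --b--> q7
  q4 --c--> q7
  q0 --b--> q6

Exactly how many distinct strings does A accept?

13

The useful subgraph on states {q0, q1, q7, q8} is acyclic, so L(A) is finite; the longest accepting path visits 4 useful states, giving maximum string length 3.
Counting accepting paths from q8 by length: 2 of length 1, 5 of length 2, 6 of length 3. Total 13.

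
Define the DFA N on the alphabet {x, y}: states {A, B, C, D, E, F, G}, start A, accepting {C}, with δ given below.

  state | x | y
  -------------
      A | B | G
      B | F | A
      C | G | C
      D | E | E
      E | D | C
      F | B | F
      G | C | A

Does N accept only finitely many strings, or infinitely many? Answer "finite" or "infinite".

State A is reachable from the start and can reach an accepting state, and it lies on the cycle A → B → A.
Traversing that cycle any number of times yields accepted strings of unbounded length, so the language is infinite.

infinite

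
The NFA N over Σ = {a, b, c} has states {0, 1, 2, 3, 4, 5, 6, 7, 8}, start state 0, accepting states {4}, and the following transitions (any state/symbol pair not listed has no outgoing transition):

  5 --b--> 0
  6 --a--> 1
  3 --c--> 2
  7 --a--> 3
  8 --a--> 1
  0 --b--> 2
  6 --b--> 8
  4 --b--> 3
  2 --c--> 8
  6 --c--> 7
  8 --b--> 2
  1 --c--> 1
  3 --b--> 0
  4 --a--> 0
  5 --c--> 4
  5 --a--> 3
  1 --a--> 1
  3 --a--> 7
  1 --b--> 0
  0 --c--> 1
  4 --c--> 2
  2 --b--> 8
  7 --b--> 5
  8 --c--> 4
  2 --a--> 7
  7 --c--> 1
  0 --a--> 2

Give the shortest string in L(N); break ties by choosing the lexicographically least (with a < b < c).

abc

A breadth-first search from 0 reaches an accepting state first via the path 0 → 2 → 8 → 4 on input abc.
No string of length < 3 is accepted (BFS exhausts all shorter strings without reaching an accepting state), and abc is the lexicographically least accepting string of length 3.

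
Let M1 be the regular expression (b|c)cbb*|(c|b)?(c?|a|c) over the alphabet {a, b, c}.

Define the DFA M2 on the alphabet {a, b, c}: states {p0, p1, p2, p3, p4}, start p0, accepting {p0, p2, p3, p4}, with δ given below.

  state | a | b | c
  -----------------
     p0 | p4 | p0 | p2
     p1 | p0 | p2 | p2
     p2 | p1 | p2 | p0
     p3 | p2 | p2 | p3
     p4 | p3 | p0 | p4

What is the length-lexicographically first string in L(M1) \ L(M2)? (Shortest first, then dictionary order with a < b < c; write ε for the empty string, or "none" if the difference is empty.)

The string ca is accepted by M1 but not by M2.
No shorter string lies in the difference, and ca is the lexicographically first length-2 string in L(M1) \ L(M2).

ca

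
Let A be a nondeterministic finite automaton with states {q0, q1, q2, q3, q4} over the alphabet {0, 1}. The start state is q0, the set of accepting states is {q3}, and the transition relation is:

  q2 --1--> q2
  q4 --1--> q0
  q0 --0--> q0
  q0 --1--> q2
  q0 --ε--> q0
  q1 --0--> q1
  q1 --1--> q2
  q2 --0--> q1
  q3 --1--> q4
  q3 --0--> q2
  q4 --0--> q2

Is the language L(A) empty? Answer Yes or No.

The states reachable from the start state are {q0, q1, q2}.
None of the accepting states {q3} is reachable, so no string is accepted and L(A) = ∅.

Yes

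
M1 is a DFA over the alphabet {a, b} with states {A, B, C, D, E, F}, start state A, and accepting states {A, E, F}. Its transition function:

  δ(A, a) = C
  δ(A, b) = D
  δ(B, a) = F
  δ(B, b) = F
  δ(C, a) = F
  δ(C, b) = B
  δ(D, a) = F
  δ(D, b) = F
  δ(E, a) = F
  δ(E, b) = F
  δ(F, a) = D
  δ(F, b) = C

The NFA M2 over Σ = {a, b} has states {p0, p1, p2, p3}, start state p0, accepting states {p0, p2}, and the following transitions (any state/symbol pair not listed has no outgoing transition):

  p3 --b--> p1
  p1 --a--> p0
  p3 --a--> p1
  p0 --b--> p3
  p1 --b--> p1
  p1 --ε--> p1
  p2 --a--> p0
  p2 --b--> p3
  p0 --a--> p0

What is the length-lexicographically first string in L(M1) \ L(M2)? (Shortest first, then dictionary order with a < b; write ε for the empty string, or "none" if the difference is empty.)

ba

The string ba is accepted by M1 but not by M2.
No shorter string lies in the difference, and ba is the lexicographically first length-2 string in L(M1) \ L(M2).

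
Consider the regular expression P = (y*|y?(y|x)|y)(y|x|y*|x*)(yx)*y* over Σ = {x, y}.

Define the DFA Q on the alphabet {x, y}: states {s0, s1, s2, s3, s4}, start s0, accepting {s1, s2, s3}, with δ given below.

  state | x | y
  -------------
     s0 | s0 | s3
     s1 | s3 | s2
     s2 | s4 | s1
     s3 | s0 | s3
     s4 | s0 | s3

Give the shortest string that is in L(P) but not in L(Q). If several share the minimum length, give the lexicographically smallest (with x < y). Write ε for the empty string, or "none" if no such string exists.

ε

The empty string ε is accepted by P but not by Q.
Since ε is the unique shortest string, it is the required witness.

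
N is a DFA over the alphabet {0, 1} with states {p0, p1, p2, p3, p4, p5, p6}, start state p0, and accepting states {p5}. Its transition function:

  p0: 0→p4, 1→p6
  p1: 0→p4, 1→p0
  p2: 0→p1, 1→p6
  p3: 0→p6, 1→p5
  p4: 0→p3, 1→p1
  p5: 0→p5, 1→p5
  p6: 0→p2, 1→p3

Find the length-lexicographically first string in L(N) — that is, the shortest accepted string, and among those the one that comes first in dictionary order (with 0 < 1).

001

A breadth-first search from p0 reaches an accepting state first via the path p0 → p4 → p3 → p5 on input 001.
No string of length < 3 is accepted (BFS exhausts all shorter strings without reaching an accepting state), and 001 is the lexicographically least accepting string of length 3.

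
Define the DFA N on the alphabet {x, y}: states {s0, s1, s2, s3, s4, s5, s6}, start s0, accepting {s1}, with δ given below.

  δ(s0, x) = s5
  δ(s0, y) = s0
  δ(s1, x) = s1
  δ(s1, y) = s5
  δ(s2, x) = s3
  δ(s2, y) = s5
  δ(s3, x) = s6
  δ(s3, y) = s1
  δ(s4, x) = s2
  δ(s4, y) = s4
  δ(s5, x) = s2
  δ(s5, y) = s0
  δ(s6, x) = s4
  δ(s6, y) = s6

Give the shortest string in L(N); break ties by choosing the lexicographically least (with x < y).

A breadth-first search from s0 reaches an accepting state first via the path s0 → s5 → s2 → s3 → s1 on input xxxy.
No string of length < 4 is accepted (BFS exhausts all shorter strings without reaching an accepting state), and xxxy is the lexicographically least accepting string of length 4.

xxxy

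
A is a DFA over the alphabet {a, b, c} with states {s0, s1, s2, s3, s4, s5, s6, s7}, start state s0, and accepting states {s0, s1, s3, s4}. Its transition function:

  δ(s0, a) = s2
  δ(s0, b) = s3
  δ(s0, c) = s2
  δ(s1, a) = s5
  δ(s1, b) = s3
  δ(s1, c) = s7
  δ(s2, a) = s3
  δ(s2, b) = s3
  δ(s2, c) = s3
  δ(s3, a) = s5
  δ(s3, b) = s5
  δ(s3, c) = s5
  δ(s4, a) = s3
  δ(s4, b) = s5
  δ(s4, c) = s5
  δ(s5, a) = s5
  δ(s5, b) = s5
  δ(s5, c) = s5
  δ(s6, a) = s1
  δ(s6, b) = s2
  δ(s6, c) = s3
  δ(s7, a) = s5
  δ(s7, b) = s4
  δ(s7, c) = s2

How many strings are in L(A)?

The useful subgraph on states {s0, s2, s3} is acyclic, so L(A) is finite; the longest accepting path visits 3 useful states, giving maximum string length 2.
Counting accepting paths from s0 by length: 1 of length 0, 1 of length 1, 6 of length 2. Total 8.

8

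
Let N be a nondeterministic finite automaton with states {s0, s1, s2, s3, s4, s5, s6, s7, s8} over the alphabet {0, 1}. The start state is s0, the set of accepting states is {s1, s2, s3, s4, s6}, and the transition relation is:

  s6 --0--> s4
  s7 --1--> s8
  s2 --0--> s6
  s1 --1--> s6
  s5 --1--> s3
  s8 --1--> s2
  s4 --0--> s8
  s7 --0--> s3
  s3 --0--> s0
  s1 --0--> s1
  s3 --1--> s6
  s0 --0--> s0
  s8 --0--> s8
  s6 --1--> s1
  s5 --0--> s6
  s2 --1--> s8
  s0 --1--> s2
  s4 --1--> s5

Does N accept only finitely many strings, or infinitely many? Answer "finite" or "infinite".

State s0 is reachable from the start and can reach an accepting state, and it lies on the cycle s0 → s0.
Traversing that cycle any number of times yields accepted strings of unbounded length, so the language is infinite.

infinite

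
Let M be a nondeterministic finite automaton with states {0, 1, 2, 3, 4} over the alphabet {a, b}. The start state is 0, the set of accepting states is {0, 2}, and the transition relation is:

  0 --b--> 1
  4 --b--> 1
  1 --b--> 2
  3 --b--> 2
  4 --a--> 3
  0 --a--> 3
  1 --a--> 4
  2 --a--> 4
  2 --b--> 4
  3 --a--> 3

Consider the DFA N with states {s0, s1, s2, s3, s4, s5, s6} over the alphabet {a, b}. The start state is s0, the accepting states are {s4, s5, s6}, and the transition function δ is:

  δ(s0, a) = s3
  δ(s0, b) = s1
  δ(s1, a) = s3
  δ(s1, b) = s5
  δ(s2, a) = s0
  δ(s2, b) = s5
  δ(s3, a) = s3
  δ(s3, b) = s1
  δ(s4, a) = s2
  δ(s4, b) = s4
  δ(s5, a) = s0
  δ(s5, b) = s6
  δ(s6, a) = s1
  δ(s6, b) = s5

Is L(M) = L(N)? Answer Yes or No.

The empty string ε is accepted by M but rejected by N.
So L(M) ≠ L(N).

No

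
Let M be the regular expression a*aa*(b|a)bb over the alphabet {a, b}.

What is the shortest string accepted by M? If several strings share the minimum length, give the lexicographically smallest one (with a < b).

By inspection of the expression, no string of length less than 4 matches, and aabb is the lexicographically first match of length 4.

aabb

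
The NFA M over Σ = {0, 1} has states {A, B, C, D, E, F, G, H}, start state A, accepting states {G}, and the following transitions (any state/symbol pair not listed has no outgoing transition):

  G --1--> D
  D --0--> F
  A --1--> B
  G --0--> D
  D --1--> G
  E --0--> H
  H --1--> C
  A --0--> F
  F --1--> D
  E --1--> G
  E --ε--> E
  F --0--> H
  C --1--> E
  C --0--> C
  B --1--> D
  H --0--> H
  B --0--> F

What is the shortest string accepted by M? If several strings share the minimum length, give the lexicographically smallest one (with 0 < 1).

A breadth-first search from A reaches an accepting state first via the path A → F → D → G on input 011.
No string of length < 3 is accepted (BFS exhausts all shorter strings without reaching an accepting state), and 011 is the lexicographically least accepting string of length 3.

011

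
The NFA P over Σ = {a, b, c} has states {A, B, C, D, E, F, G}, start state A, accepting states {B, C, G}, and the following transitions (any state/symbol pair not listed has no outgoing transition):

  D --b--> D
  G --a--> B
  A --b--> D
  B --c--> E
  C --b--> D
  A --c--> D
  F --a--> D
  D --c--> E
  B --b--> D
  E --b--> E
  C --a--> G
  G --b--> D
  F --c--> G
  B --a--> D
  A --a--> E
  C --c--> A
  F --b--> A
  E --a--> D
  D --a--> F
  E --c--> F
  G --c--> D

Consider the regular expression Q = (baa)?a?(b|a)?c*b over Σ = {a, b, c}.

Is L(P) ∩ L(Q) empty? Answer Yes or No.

Converting the expression Q to a DFA (subset construction, then merging equivalent states) gives the minimal DFA with states {q0, q1, q2, q3, q4, q5, q6, q7, q8}, start state q0, accepting states {q2, q4, q6} and transitions q0: a→q1, b→q2, c→q3; q1: a→q3, b→q4, c→q3; q2: a→q5, b→q6, c→q3; q3: a→q7, b→q6, c→q3; q4: a→q7, b→q6, c→q3; q5: a→q8, b→q7, c→q7; q6: a→q7, b→q7, c→q7; q7: a→q7, b→q7, c→q7; q8: a→q1, b→q4, c→q3.
Exploring the product automaton P × Q from the start pair (A, q0), following both machines on each input symbol, reaches 22 state pairs: (A, q0), (E, q1), (D, q2), (D, q3), (E, q4), (F, q3), (F, q5), (D, q6), (E, q3), (F, q7), (D, q7), (E, q6), (A, q6), (G, q3), (D, q8), (A, q7), (G, q7), (E, q7), (B, q7), (F, q1), (D, q4), (A, q4).
P accepts in {B, C, G} and Q accepts in {q2, q4, q6}; no reachable pair has both components accepting, so no string drives both machines to acceptance simultaneously and L(P) ∩ L(Q) = ∅.
So no string is accepted by both, and the intersection is empty.

Yes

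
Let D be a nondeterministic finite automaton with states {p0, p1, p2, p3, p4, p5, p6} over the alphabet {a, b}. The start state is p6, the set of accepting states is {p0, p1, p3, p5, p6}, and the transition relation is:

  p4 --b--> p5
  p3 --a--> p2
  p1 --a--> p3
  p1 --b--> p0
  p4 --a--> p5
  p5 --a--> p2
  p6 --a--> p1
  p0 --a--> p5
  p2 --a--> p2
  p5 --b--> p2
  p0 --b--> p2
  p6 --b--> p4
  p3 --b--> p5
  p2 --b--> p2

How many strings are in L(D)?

The useful subgraph on states {p0, p1, p3, p4, p5, p6} is acyclic, so L(D) is finite; the longest accepting path visits 4 useful states, giving maximum string length 3.
Counting accepting paths from p6 by length: 1 of length 0, 1 of length 1, 4 of length 2, 2 of length 3. Total 8.

8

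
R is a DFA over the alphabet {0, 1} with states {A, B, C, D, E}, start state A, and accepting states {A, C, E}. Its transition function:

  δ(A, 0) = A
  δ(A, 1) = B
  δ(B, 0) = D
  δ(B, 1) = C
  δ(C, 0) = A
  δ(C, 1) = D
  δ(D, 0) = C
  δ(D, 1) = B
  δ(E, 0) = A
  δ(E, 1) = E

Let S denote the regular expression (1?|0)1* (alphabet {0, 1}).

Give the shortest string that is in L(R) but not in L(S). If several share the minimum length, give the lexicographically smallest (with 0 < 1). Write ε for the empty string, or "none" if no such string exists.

The string 00 is accepted by R but not by S.
No shorter string lies in the difference, and 00 is the lexicographically first length-2 string in L(R) \ L(S).

00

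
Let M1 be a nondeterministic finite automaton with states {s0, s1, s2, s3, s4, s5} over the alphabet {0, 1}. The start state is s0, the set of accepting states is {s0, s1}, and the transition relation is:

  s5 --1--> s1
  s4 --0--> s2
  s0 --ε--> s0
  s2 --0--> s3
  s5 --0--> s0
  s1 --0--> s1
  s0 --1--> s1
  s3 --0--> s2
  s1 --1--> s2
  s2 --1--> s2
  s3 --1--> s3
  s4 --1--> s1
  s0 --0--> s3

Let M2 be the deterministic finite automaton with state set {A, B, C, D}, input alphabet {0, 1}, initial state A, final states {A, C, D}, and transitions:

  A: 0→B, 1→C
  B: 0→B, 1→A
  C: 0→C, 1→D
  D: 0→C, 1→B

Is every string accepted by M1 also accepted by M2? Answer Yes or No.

Yes

Exploring the product automaton M1 × M2 from the start pair (s0, A), following both machines on each input symbol, reaches 10 state pairs: (s0, A), (s3, B), (s1, C), (s2, B), (s3, A), (s2, D), (s2, A), (s3, C), (s2, C), (s3, D).
M1 accepts in {s0, s1} and M2 accepts in {A, C, D}. The reachable pairs whose M1-component is accepting are (s0, A), (s1, C); in each of them the M2-component is accepting too, so the product for L(M1) \ L(M2) (M1-component accepting, M2-component rejecting) has no reachable accepting pair and the difference is empty.
Hence every string in L(M1) is also in L(M2).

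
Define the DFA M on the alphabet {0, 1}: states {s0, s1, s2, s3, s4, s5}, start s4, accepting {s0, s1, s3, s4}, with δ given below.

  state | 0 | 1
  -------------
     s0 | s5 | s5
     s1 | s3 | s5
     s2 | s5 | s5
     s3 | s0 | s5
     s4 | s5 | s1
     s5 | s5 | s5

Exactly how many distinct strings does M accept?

The useful subgraph on states {s0, s1, s3, s4} is acyclic, so L(M) is finite; the longest accepting path visits 4 useful states, giving maximum string length 3.
Counting accepting paths from s4 by length: 1 of length 0, 1 of length 1, 1 of length 2, 1 of length 3. Total 4.

4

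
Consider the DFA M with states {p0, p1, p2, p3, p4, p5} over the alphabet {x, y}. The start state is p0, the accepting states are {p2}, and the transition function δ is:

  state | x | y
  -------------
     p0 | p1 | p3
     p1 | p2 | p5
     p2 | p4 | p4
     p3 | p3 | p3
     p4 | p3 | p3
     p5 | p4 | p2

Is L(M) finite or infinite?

finite

The useful states (reachable from p0 and able to reach an accepting state) are {p0, p1, p2, p5}.
Restricted to these states the transition graph has no cycle, so every accepting path has bounded length and L is finite.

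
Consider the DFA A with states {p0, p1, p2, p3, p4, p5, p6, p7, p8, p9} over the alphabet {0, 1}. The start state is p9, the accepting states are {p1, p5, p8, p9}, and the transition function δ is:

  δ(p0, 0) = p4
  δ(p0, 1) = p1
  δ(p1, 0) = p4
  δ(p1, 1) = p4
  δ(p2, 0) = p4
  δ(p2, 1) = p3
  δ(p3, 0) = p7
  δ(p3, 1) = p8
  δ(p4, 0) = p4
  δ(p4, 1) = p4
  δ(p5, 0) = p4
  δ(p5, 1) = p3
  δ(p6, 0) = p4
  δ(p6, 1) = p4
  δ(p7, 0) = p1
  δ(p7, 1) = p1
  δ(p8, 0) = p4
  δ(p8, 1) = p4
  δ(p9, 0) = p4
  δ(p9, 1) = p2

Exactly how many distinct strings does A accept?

The useful subgraph on states {p1, p2, p3, p7, p8, p9} is acyclic, so L(A) is finite; the longest accepting path visits 5 useful states, giving maximum string length 4.
Counting accepting paths from p9 by length: 1 of length 0, 1 of length 3, 2 of length 4. Total 4.

4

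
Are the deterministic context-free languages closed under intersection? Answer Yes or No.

DCFLs are closed under complement (normalise the DPDA to read all of its input, then flip the verdict). If they were also closed under intersection, De Morgan would make them closed under union; but {aⁿbⁿ : n≥0} and {aⁿb²ⁿ : n≥0} are DCFLs (push the a's; pop one per b, respectively one per two b's) whose union no deterministic PDA accepts: a DPDA for it would have a single run on aⁿb²ⁿ, accepting after the prefix aⁿbⁿ and accepting again after n more b's; an ordinary PDA that simulates it on a's and b's and, at any moment when it is accepting, may switch to reading only a fresh letter c while feeding each c to the simulation as a b, would accept aⁱbʲcᵏ (k≥1) exactly when both aⁱbʲ and aⁱbʲ⁺ᵏ are in the language, i.e. its language intersected with the regular set a*b*c⁺ would be exactly {aⁿbⁿcⁿ : n≥1} — impossible, since context-free languages are closed under intersection with regular sets and {aⁿbⁿcⁿ} is not context-free.

No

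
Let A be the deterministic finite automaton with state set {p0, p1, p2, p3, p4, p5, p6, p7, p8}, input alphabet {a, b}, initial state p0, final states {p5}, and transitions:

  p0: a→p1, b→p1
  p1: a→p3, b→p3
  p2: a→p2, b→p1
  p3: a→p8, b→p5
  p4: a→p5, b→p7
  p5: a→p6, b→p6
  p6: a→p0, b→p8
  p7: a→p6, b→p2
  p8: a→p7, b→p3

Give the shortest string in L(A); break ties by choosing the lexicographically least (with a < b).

A breadth-first search from p0 reaches an accepting state first via the path p0 → p1 → p3 → p5 on input aab.
No string of length < 3 is accepted (BFS exhausts all shorter strings without reaching an accepting state), and aab is the lexicographically least accepting string of length 3.

aab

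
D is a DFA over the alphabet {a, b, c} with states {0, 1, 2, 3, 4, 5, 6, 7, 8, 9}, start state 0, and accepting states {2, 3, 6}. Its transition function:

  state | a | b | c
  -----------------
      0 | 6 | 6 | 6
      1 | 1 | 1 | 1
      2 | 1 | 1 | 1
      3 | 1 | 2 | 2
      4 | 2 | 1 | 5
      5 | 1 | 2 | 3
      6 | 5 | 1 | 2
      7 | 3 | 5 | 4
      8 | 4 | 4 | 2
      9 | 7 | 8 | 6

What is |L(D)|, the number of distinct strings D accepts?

18

The useful subgraph on states {0, 2, 3, 5, 6} is acyclic, so L(D) is finite; the longest accepting path visits 5 useful states, giving maximum string length 4.
Counting accepting paths from 0 by length: 3 of length 1, 3 of length 2, 6 of length 3, 6 of length 4. Total 18.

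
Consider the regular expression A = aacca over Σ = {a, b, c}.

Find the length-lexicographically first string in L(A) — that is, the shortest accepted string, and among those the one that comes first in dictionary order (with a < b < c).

aacca

By inspection of the expression, no string of length less than 5 matches, and aacca is the lexicographically first match of length 5.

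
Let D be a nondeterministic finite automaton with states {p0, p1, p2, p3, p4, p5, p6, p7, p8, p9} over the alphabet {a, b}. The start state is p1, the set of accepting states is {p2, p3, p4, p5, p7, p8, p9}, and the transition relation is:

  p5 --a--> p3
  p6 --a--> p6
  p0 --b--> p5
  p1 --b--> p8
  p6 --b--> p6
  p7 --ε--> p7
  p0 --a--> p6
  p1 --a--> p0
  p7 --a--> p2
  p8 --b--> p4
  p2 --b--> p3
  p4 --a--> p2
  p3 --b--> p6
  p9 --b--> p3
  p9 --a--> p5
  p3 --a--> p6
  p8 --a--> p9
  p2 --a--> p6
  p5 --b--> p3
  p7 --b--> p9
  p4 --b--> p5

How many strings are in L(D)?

The useful subgraph on states {p0, p1, p2, p3, p4, p5, p8, p9} is acyclic, so L(D) is finite; the longest accepting path visits 5 useful states, giving maximum string length 4.
Counting accepting paths from p1 by length: 1 of length 1, 3 of length 2, 6 of length 3, 5 of length 4. Total 15.

15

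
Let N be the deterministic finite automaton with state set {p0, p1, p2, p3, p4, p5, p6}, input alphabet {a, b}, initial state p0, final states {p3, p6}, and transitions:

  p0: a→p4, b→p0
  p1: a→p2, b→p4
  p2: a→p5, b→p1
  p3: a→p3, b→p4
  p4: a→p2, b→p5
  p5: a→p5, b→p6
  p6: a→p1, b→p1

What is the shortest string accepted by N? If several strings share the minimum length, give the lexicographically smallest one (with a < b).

A breadth-first search from p0 reaches an accepting state first via the path p0 → p4 → p5 → p6 on input abb.
No string of length < 3 is accepted (BFS exhausts all shorter strings without reaching an accepting state), and abb is the lexicographically least accepting string of length 3.

abb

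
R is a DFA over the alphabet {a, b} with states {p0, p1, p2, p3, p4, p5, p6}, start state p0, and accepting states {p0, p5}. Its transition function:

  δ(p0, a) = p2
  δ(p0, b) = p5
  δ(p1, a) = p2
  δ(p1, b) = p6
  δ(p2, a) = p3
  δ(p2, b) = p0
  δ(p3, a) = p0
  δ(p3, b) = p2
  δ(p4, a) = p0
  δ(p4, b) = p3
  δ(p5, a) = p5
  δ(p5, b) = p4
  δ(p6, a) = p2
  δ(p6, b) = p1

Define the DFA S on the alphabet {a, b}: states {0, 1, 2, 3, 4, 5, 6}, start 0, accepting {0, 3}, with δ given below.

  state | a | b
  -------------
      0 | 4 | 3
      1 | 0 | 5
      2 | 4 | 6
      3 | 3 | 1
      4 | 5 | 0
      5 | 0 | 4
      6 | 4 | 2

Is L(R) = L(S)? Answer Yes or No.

Yes

Exploring the product automaton R × S from the start pair (p0, 0), following both machines on each input symbol, reaches 5 state pairs: (p0, 0), (p2, 4), (p5, 3), (p3, 5), (p4, 1).
R accepts in {p0, p5} and S accepts in {0, 3}. In every reachable pair the two components are either both accepting — (p0, 0), (p5, 3) — or both non-accepting, so no string is accepted by exactly one of the machines: L(R) \ L(S) and L(S) \ L(R) are both empty.
Hence every string is accepted by R iff it is accepted by S, and the two languages coincide.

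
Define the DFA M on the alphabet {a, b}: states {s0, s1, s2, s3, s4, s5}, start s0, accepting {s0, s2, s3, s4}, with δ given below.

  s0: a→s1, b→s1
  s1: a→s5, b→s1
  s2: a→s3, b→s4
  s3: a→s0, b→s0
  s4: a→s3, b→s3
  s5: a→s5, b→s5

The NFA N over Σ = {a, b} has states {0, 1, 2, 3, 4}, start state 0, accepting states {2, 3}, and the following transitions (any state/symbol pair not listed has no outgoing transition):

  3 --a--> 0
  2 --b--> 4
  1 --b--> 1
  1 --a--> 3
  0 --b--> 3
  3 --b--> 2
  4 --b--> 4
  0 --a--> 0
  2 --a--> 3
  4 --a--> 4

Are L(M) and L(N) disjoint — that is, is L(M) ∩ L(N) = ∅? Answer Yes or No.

Exploring the product automaton M × N from the start pair (s0, 0), following both machines on each input symbol, reaches 9 state pairs: (s0, 0), (s1, 0), (s1, 3), (s5, 0), (s1, 2), (s5, 3), (s1, 4), (s5, 2), (s5, 4).
M accepts in {s0, s2, s3, s4} and N accepts in {2, 3}; no reachable pair has both components accepting, so no string drives both machines to acceptance simultaneously and L(M) ∩ L(N) = ∅.
So no string is accepted by both, and the intersection is empty.

Yes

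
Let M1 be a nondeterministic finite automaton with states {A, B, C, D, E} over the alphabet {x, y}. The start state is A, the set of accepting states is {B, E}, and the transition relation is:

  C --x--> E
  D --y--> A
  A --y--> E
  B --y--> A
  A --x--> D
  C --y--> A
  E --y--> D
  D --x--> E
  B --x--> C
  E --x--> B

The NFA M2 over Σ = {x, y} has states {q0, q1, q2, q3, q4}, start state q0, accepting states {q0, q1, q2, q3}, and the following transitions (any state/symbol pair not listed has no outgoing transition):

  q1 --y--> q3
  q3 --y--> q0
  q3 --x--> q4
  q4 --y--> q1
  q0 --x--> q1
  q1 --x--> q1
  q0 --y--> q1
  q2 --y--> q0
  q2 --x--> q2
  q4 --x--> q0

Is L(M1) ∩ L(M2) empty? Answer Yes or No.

The string y is accepted by both M1 and M2.
Hence L(M1) ∩ L(M2) ≠ ∅.

No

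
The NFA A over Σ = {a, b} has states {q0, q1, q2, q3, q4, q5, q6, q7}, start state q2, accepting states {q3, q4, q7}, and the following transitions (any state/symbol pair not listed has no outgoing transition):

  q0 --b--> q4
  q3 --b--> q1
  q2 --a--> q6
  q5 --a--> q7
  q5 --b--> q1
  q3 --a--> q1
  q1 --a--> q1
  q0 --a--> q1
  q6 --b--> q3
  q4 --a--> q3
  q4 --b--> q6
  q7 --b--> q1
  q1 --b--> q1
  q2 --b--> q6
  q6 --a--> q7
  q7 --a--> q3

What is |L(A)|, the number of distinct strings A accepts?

The useful subgraph on states {q2, q3, q6, q7} is acyclic, so L(A) is finite; the longest accepting path visits 4 useful states, giving maximum string length 3.
Counting accepting paths from q2 by length: 4 of length 2, 2 of length 3. Total 6.

6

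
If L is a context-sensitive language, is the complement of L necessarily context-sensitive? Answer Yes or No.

The context-sensitive languages are exactly NSPACE(n), and by the Immerman–Szelepcsényi theorem nondeterministic space classes (from log n up) are closed under complement.
So the context-sensitive languages are closed under complement.

Yes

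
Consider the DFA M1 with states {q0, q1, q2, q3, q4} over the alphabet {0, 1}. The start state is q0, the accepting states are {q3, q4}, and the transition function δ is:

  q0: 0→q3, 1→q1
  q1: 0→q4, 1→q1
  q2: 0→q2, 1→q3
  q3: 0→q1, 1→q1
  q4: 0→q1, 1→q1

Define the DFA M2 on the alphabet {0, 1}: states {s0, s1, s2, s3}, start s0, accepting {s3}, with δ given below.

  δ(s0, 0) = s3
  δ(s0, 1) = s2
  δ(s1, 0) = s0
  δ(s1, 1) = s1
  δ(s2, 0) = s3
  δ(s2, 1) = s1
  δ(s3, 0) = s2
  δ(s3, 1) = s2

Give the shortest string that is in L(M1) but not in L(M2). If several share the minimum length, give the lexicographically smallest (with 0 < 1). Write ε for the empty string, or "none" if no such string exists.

The string 110 is accepted by M1 but not by M2.
No shorter string lies in the difference, and 110 is the lexicographically first length-3 string in L(M1) \ L(M2).

110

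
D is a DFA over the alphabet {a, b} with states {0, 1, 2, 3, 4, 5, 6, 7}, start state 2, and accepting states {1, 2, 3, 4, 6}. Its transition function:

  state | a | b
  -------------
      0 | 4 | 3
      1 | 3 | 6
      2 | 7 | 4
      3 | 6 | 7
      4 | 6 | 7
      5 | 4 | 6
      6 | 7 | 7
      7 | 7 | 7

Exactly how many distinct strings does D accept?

The useful subgraph on states {2, 4, 6} is acyclic, so L(D) is finite; the longest accepting path visits 3 useful states, giving maximum string length 2.
Counting accepting paths from 2 by length: 1 of length 0, 1 of length 1, 1 of length 2. Total 3.

3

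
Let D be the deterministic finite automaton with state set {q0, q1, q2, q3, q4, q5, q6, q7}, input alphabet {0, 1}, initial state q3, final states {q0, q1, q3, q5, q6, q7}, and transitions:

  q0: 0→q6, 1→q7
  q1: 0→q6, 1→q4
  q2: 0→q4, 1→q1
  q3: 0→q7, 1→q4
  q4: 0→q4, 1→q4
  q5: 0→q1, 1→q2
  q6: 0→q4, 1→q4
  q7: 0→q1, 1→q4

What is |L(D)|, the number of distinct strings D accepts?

4

The useful subgraph on states {q1, q3, q6, q7} is acyclic, so L(D) is finite; the longest accepting path visits 4 useful states, giving maximum string length 3.
Counting accepting paths from q3 by length: 1 of length 0, 1 of length 1, 1 of length 2, 1 of length 3. Total 4.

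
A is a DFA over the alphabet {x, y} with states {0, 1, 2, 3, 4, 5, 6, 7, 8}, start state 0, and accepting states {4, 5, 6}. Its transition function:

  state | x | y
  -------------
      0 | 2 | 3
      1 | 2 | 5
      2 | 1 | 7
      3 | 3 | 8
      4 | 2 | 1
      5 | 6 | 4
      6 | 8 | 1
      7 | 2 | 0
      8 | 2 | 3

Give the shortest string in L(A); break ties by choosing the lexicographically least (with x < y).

xxy

A breadth-first search from 0 reaches an accepting state first via the path 0 → 2 → 1 → 5 on input xxy.
No string of length < 3 is accepted (BFS exhausts all shorter strings without reaching an accepting state), and xxy is the lexicographically least accepting string of length 3.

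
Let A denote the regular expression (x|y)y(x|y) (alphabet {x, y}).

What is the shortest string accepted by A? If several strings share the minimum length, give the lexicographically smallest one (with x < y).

By inspection of the expression, no string of length less than 3 matches, and xyx is the lexicographically first match of length 3.

xyx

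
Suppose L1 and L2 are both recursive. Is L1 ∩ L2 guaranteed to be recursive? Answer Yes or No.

Yes

Run both deciders on the input and accept iff both accept; the combined machine always halts.
So the recursive languages are closed under intersection.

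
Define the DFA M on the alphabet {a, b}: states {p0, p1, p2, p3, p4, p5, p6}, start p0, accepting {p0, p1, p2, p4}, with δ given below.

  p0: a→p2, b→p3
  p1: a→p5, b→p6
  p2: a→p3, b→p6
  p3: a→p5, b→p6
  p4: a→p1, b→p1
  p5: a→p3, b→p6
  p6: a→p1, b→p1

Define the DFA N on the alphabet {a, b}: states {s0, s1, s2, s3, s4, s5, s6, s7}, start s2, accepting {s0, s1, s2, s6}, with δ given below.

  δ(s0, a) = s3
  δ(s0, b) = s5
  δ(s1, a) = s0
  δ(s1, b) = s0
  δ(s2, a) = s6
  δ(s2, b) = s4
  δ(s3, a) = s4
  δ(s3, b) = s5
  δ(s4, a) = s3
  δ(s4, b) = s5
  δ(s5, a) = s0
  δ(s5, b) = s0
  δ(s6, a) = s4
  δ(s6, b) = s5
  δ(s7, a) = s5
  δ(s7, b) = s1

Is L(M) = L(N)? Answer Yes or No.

Yes

Exploring the product automaton M × N from the start pair (p0, s2), following both machines on each input symbol, reaches 6 state pairs: (p0, s2), (p2, s6), (p3, s4), (p6, s5), (p5, s3), (p1, s0).
M accepts in {p0, p1, p2, p4} and N accepts in {s0, s1, s2, s6}. In every reachable pair the two components are either both accepting — (p0, s2), (p2, s6), (p1, s0) — or both non-accepting, so no string is accepted by exactly one of the machines: L(M) \ L(N) and L(N) \ L(M) are both empty.
Hence every string is accepted by M iff it is accepted by N, and the two languages coincide.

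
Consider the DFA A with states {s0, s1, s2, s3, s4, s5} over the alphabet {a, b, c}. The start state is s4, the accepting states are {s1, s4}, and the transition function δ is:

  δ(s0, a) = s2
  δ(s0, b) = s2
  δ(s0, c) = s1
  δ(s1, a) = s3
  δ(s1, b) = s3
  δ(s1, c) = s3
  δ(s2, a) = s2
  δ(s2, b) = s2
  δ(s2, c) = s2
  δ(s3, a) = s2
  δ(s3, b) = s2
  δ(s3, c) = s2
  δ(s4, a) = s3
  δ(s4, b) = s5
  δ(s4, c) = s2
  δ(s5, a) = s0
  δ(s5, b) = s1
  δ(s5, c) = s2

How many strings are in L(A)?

The useful subgraph on states {s0, s1, s4, s5} is acyclic, so L(A) is finite; the longest accepting path visits 4 useful states, giving maximum string length 3.
Counting accepting paths from s4 by length: 1 of length 0, 1 of length 2, 1 of length 3. Total 3.

3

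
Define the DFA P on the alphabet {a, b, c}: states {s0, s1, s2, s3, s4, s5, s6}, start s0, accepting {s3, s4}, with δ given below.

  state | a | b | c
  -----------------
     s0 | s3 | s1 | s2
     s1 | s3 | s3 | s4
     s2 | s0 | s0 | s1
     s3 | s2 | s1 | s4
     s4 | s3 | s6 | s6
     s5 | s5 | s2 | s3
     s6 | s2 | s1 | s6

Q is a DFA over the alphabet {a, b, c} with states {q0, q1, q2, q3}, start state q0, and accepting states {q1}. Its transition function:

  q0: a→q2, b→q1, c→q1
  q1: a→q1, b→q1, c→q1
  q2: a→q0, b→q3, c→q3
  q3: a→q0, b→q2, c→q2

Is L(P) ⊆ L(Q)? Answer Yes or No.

The string a is in L(P) but not in L(Q).
So L(P) ⊄ L(Q).

No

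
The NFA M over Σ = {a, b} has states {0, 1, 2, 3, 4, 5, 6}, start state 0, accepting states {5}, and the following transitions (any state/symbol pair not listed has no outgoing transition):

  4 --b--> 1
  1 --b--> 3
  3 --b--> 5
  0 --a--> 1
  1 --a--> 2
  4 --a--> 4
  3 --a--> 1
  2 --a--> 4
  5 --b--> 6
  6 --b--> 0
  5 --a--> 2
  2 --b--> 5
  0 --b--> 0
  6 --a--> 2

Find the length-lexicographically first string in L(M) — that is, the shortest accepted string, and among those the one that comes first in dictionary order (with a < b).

A breadth-first search from 0 reaches an accepting state first via the path 0 → 1 → 2 → 5 on input aab.
No string of length < 3 is accepted (BFS exhausts all shorter strings without reaching an accepting state), and aab is the lexicographically least accepting string of length 3.

aab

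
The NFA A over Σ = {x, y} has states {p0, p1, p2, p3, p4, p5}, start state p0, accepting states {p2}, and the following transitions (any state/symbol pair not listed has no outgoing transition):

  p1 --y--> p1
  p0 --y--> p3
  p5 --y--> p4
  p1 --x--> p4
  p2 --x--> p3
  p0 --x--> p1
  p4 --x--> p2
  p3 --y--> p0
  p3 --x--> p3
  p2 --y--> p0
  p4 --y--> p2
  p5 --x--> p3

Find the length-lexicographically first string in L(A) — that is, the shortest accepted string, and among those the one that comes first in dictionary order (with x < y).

xxx

A breadth-first search from p0 reaches an accepting state first via the path p0 → p1 → p4 → p2 on input xxx.
No string of length < 3 is accepted (BFS exhausts all shorter strings without reaching an accepting state), and xxx is the lexicographically least accepting string of length 3.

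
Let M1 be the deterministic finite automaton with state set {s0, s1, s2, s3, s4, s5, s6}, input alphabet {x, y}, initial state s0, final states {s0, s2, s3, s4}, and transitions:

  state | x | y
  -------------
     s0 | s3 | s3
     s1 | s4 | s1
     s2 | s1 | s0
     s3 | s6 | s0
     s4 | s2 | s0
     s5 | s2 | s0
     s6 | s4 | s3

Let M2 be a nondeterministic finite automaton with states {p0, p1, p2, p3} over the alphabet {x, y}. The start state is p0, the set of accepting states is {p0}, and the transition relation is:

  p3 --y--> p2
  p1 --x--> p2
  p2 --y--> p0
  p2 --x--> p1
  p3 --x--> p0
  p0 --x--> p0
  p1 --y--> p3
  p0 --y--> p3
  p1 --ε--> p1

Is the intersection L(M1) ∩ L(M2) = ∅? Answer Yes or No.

No

The empty string ε is accepted by both M1 and M2.
Hence L(M1) ∩ L(M2) ≠ ∅.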